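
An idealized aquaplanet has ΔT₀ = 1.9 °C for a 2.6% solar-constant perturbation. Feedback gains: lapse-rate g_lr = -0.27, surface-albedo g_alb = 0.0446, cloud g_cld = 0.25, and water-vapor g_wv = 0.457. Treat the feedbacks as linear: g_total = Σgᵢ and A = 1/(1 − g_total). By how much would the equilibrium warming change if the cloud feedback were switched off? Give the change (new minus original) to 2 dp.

-1.19 °C

Original: g = 0.4816, ΔT = 1.9/(1−0.4816) = 3.6651 °C.
Without cloud: g' = 0.2316, ΔT' = 1.9/(1−0.2316) = 2.4727 °C.
Change = 2.4727 − 3.6651 = -1.19 °C.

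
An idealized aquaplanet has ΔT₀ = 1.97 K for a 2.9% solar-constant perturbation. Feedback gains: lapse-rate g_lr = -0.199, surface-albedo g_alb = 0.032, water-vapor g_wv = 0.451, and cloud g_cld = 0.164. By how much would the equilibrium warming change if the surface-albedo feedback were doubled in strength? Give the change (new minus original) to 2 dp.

0.22 K

Original: g = 0.448, ΔT = 1.97/(1−0.448) = 3.5688 K.
With doubled surface-albedo: g' = 0.48, ΔT' = 1.97/(1−0.48) = 3.7885 K.
Change = 3.7885 − 3.5688 = 0.22 K.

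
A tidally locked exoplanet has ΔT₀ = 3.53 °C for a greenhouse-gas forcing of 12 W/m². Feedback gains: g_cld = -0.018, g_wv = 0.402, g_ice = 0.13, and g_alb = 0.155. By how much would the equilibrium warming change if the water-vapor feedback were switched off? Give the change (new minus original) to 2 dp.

Original: g = 0.669, ΔT = 3.53/(1−0.669) = 10.6647 °C.
Without water-vapor: g' = 0.267, ΔT' = 3.53/(1−0.267) = 4.8158 °C.
Change = 4.8158 − 10.6647 = -5.85 °C.

-5.85 °C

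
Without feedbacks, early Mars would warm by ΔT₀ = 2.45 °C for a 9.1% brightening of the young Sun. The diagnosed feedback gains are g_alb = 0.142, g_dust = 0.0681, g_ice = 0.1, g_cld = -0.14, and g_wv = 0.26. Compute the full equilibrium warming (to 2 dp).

Total gain g = 0.142 + 0.0681 + 0.1 − 0.14 + 0.26 = 0.4301.
Amplification A = 1/(1 − 0.4301) = 1.755.
ΔT = 2.45 × 1.755 = 4.30 °C.

4.30 °C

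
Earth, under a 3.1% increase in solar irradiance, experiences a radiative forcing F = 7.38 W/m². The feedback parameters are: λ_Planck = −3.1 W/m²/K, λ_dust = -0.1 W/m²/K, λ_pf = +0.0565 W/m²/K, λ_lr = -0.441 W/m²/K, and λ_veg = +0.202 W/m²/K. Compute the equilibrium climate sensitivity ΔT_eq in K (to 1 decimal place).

Net feedback parameter λ = (−3.1) + (-0.1) + (+0.0565) + (-0.441) + (+0.202) = -3.3825 W/m²/K.
ΔT = −F/λ = −7.38/(-3.3825) = 2.2 K.

2.2 K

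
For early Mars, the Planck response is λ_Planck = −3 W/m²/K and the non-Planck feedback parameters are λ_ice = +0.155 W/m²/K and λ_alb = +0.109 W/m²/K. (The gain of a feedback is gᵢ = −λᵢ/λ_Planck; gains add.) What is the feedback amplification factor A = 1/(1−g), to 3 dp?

1.096

Convert to gains: g_ice = 0.155/3 = 0.05167; g_alb = 0.109/3 = 0.03633.
Total gain g = 0.088.
A = 1/(1 − 0.088) = 1.096.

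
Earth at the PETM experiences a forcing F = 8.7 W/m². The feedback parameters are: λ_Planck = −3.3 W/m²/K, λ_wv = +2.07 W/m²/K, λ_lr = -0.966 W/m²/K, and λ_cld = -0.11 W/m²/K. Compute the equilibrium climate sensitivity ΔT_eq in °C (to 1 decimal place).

3.8 °C

Net feedback parameter λ = (−3.3) + (+2.07) + (-0.966) + (-0.11) = -2.306 W/m²/K.
ΔT = −F/λ = −8.7/(-2.306) = 3.8 °C.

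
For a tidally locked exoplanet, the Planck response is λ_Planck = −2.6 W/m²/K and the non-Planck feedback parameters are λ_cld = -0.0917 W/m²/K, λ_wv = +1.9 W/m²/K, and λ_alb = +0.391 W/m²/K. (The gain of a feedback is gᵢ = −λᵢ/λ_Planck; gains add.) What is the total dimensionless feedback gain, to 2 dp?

0.85

Convert to gains: g_cld = -0.0917/2.6 = -0.03527; g_wv = 1.9/2.6 = 0.7308; g_alb = 0.391/2.6 = 0.1504.
Total gain g = 0.84593.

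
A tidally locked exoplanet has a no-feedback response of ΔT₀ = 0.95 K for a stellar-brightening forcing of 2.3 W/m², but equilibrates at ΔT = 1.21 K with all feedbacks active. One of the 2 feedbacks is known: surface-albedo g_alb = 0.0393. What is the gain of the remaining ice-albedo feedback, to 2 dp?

Amplification A = ΔT/ΔT₀ = 1.21/0.95 = 1.274.
Total gain g = 1 − 1/A = 1 − 1/1.274 = 0.2151.
The known gain is 0.0393.
g_ice = 0.2151 − 0.0393 = 0.18.

0.18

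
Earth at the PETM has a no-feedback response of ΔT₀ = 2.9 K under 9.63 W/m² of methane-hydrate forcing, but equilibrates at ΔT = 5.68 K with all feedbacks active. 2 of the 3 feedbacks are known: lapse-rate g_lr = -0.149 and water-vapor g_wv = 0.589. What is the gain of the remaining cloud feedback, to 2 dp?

Amplification A = ΔT/ΔT₀ = 5.68/2.9 = 1.959.
Total gain g = 1 − 1/A = 1 − 1/1.959 = 0.4895.
Known gains sum to -0.149 + 0.589 = 0.44.
g_cld = 0.4895 − 0.44 = 0.05.

0.05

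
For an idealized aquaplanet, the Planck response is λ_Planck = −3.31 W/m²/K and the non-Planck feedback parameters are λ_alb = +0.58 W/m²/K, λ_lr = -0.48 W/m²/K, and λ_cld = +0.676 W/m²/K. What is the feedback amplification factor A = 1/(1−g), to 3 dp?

1.306

Convert to gains: g_alb = 0.58/3.31 = 0.1752; g_lr = -0.48/3.31 = -0.145; g_cld = 0.676/3.31 = 0.2042.
Total gain g = 0.2344.
A = 1/(1 − 0.2344) = 1.306.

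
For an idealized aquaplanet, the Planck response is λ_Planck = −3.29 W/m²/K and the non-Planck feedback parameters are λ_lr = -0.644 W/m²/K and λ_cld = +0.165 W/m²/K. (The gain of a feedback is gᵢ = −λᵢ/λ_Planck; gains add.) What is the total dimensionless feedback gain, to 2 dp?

-0.15

Convert to gains: g_lr = -0.644/3.29 = -0.1957; g_cld = 0.165/3.29 = 0.05015.
Total gain g = -0.14555.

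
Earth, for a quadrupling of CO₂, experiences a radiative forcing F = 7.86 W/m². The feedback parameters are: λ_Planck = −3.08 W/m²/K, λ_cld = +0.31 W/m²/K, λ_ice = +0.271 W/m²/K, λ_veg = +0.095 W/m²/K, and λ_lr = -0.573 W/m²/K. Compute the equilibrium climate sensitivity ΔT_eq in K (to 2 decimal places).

Net feedback parameter λ = (−3.08) + (+0.31) + (+0.271) + (+0.095) + (-0.573) = -2.977 W/m²/K.
ΔT = −F/λ = −7.86/(-2.977) = 2.64 K.

2.64 K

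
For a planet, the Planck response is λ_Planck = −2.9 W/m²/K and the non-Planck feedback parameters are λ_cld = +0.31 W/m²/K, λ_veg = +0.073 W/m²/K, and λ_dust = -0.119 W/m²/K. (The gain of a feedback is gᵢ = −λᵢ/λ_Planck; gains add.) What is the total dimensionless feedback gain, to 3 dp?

0.091

Convert to gains: g_cld = 0.31/2.9 = 0.1069; g_veg = 0.073/2.9 = 0.02517; g_dust = -0.119/2.9 = -0.04103.
Total gain g = 0.09104.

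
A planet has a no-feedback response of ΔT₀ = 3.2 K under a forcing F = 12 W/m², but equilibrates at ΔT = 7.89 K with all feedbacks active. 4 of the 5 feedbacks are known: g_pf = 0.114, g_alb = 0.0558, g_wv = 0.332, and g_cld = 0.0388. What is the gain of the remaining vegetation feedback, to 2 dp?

0.05

Amplification A = ΔT/ΔT₀ = 7.89/3.2 = 2.466.
Total gain g = 1 − 1/A = 1 − 1/2.466 = 0.5945.
Known gains sum to 0.114 + 0.0558 + 0.332 + 0.0388 = 0.5406.
g_veg = 0.5945 − 0.5406 = 0.05.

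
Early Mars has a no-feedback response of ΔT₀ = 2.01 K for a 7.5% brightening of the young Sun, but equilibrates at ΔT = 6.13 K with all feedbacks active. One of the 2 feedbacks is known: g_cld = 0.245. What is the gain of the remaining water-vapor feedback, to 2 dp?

Amplification A = ΔT/ΔT₀ = 6.13/2.01 = 3.05.
Total gain g = 1 − 1/A = 1 − 1/3.05 = 0.6721.
The known gain is 0.245.
g_wv = 0.6721 − 0.245 = 0.43.

0.43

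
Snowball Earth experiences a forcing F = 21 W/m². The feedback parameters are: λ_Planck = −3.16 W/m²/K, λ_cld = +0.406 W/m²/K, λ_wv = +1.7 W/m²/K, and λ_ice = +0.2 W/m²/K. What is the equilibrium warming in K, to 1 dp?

Net feedback parameter λ = (−3.16) + (+0.406) + (+1.7) + (+0.2) = -0.854 W/m²/K.
ΔT = −F/λ = −21/(-0.854) = 24.6 K.

24.6 K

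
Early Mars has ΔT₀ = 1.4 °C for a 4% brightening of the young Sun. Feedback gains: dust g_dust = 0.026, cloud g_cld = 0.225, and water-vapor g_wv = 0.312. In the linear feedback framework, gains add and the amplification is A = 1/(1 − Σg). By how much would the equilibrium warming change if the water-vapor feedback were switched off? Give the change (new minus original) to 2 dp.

Original: g = 0.563, ΔT = 1.4/(1−0.563) = 3.2037 °C.
Without water-vapor: g' = 0.251, ΔT' = 1.4/(1−0.251) = 1.8692 °C.
Change = 1.8692 − 3.2037 = -1.33 °C.

-1.33 °C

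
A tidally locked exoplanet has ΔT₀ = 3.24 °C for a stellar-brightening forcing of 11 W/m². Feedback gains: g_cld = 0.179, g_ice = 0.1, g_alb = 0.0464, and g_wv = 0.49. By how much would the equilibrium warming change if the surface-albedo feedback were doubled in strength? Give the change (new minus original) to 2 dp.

5.89 °C

Original: g = 0.8154, ΔT = 3.24/(1−0.8154) = 17.5515 °C.
With doubled surface-albedo: g' = 0.8618, ΔT' = 3.24/(1−0.8618) = 23.4443 °C.
Change = 23.4443 − 17.5515 = 5.89 °C.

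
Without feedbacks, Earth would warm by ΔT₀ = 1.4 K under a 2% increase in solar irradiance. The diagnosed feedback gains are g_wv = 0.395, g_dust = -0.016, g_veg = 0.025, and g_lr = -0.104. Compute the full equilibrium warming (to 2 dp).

2.00 K

Total gain g = 0.395 − 0.016 + 0.025 − 0.104 = 0.3.
Amplification A = 1/(1 − 0.3) = 1.429.
ΔT = 1.4 × 1.429 = 2.00 K.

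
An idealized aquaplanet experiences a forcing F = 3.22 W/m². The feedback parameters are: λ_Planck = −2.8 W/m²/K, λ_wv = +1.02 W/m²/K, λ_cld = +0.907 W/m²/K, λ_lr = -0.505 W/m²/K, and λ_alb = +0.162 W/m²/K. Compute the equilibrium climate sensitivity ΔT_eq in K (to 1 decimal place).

Net feedback parameter λ = (−2.8) + (+1.02) + (+0.907) + (-0.505) + (+0.162) = -1.216 W/m²/K.
ΔT = −F/λ = −3.22/(-1.216) = 2.6 K.

2.6 K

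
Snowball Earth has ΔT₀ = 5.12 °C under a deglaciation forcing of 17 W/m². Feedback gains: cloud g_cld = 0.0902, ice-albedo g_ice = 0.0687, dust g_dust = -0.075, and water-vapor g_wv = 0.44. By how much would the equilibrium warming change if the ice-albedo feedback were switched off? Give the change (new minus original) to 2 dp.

Original: g = 0.5239, ΔT = 5.12/(1−0.5239) = 10.7540 °C.
Without ice-albedo: g' = 0.4552, ΔT' = 5.12/(1−0.4552) = 9.3979 °C.
Change = 9.3979 − 10.7540 = -1.36 °C.

-1.36 °C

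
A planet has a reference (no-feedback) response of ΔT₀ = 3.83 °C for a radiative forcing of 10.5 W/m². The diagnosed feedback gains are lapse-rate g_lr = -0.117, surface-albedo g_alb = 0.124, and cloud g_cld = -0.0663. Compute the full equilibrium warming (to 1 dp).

Total gain g = -0.117 + 0.124 − 0.0663 = -0.0593.
Amplification A = 1/(1 + 0.0593) = 0.944.
ΔT = 3.83 × 0.944 = 3.6 °C.

3.6 °C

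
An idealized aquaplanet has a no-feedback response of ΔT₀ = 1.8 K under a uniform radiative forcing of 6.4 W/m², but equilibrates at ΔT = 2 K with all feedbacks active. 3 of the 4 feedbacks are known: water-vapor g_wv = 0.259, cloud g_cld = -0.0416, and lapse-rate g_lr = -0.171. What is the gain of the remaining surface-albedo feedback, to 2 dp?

0.05

Amplification A = ΔT/ΔT₀ = 2/1.8 = 1.111.
Total gain g = 1 − 1/A = 1 − 1/1.111 = 0.09991.
Known gains sum to 0.259 − 0.0416 − 0.171 = 0.0464.
g_alb = 0.09991 − 0.0464 = 0.05.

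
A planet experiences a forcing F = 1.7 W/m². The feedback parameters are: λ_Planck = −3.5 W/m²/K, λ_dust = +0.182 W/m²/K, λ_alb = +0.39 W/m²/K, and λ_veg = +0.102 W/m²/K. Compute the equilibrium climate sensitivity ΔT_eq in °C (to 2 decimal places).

0.60 °C

Net feedback parameter λ = (−3.5) + (+0.182) + (+0.39) + (+0.102) = -2.826 W/m²/K.
ΔT = −F/λ = −1.7/(-2.826) = 0.60 °C.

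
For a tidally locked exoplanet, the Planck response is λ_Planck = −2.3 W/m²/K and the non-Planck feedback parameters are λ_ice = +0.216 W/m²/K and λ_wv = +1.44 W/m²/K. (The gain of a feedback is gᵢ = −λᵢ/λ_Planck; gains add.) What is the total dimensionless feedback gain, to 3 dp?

0.720

Convert to gains: g_ice = 0.216/2.3 = 0.09391; g_wv = 1.44/2.3 = 0.6261.
Total gain g = 0.72001.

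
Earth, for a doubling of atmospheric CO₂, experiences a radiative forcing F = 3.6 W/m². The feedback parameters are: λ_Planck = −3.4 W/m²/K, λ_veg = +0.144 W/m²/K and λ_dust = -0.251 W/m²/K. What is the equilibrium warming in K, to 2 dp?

Net feedback parameter λ = (−3.4) + (+0.144) + (-0.251) = -3.507 W/m²/K.
ΔT = −F/λ = −3.6/(-3.507) = 1.03 K.

1.03 K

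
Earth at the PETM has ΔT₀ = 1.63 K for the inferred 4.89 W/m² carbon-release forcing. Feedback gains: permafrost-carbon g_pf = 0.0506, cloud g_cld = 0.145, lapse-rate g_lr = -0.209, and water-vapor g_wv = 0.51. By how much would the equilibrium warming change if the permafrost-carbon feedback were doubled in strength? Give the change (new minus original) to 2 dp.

Original: g = 0.4966, ΔT = 1.63/(1−0.4966) = 3.2380 K.
With doubled permafrost-carbon: g' = 0.5472, ΔT' = 1.63/(1−0.5472) = 3.5998 K.
Change = 3.5998 − 3.2380 = 0.36 K.

0.36 K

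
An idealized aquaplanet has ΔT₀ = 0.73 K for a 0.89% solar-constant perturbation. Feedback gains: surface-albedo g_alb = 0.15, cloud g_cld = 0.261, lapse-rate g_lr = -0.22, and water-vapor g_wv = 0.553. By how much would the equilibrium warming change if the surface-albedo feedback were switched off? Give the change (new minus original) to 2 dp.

Original: g = 0.744, ΔT = 0.73/(1−0.744) = 2.8516 K.
Without surface-albedo: g' = 0.594, ΔT' = 0.73/(1−0.594) = 1.7980 K.
Change = 1.7980 − 2.8516 = -1.05 K.

-1.05 K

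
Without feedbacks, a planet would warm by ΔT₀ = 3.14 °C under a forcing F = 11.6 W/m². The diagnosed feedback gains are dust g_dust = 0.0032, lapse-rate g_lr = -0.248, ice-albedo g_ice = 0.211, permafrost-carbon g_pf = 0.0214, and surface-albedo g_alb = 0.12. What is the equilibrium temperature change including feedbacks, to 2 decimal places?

3.52 °C

Total gain g = 0.0032 − 0.248 + 0.211 + 0.0214 + 0.12 = 0.1076.
Amplification A = 1/(1 − 0.1076) = 1.121.
ΔT = 3.14 × 1.121 = 3.52 °C.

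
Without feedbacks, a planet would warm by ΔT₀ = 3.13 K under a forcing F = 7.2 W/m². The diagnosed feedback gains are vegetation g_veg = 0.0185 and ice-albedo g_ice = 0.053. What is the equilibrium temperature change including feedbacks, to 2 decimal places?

Total gain g = 0.0185 + 0.053 = 0.0715.
Amplification A = 1/(1 − 0.0715) = 1.077.
ΔT = 3.13 × 1.077 = 3.37 K.

3.37 K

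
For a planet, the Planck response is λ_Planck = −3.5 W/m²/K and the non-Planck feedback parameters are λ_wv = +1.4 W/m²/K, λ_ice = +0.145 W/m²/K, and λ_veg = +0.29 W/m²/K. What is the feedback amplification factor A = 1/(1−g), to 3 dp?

2.102

Convert to gains: g_wv = 1.4/3.5 = 0.4; g_ice = 0.145/3.5 = 0.04143; g_veg = 0.29/3.5 = 0.08286.
Total gain g = 0.52429.
A = 1/(1 − 0.52429) = 2.102.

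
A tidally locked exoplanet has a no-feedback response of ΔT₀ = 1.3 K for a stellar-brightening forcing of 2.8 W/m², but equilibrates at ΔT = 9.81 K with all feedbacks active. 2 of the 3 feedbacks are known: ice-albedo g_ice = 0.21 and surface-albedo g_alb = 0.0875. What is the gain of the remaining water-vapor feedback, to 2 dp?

0.57

Amplification A = ΔT/ΔT₀ = 9.81/1.3 = 7.546.
Total gain g = 1 − 1/A = 1 − 1/7.546 = 0.8675.
Known gains sum to 0.21 + 0.0875 = 0.2975.
g_wv = 0.8675 − 0.2975 = 0.57.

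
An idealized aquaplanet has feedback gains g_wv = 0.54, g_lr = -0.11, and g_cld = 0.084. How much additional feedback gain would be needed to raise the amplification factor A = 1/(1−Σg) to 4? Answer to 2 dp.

0.24

Current total gain = 0.514.
Target gain for A = 4: g* = 1 − 1/4 = 0.75.
Additional gain needed = 0.75 − 0.514 = 0.24.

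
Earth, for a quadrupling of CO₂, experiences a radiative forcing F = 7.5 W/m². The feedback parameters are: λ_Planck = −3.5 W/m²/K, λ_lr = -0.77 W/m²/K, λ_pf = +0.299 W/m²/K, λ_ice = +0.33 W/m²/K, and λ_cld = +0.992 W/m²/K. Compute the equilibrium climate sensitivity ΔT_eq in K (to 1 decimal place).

Net feedback parameter λ = (−3.5) + (-0.77) + (+0.299) + (+0.33) + (+0.992) = -2.649 W/m²/K.
ΔT = −F/λ = −7.5/(-2.649) = 2.8 K.

2.8 K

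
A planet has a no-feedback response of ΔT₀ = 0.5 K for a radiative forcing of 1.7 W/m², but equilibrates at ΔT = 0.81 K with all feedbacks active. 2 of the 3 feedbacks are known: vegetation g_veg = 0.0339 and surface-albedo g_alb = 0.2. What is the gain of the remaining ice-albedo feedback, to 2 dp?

0.15

Amplification A = ΔT/ΔT₀ = 0.81/0.5 = 1.62.
Total gain g = 1 − 1/A = 1 − 1/1.62 = 0.3827.
Known gains sum to 0.0339 + 0.2 = 0.2339.
g_ice = 0.3827 − 0.2339 = 0.15.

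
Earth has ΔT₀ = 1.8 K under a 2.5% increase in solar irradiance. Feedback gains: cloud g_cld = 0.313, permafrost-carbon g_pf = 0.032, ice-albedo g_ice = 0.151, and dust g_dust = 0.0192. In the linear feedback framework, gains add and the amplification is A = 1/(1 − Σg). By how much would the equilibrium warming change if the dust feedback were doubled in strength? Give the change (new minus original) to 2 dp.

Original: g = 0.5152, ΔT = 1.8/(1−0.5152) = 3.7129 K.
With doubled dust: g' = 0.5344, ΔT' = 1.8/(1−0.5344) = 3.8660 K.
Change = 3.8660 − 3.7129 = 0.15 K.

0.15 K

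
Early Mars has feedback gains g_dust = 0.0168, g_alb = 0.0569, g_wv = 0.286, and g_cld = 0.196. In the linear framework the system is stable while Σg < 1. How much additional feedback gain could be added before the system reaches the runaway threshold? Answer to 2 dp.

0.44

Current total gain = 0.0168 + 0.0569 + 0.286 + 0.196 = 0.5557.
Margin to runaway = 1 − 0.5557 = 0.44.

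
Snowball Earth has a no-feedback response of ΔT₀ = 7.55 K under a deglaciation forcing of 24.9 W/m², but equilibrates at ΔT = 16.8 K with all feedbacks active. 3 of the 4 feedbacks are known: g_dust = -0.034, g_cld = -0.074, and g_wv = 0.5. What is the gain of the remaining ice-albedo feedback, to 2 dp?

0.16

Amplification A = ΔT/ΔT₀ = 16.8/7.55 = 2.225.
Total gain g = 1 − 1/A = 1 − 1/2.225 = 0.5506.
Known gains sum to -0.034 − 0.074 + 0.5 = 0.392.
g_ice = 0.5506 − 0.392 = 0.16.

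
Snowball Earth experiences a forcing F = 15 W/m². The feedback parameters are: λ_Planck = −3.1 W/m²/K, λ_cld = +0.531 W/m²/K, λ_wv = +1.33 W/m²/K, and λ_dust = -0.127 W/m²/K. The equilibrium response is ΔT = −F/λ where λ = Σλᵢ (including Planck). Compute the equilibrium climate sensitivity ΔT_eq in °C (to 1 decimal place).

11.0 °C

Net feedback parameter λ = (−3.1) + (+0.531) + (+1.33) + (-0.127) = -1.366 W/m²/K.
ΔT = −F/λ = −15/(-1.366) = 11.0 °C.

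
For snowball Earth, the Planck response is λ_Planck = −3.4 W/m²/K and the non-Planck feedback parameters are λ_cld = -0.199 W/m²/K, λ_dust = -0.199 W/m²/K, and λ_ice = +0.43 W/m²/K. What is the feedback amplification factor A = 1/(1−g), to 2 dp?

Convert to gains: g_cld = -0.199/3.4 = -0.05853; g_dust = -0.199/3.4 = -0.05853; g_ice = 0.43/3.4 = 0.1265.
Total gain g = 0.00944.
A = 1/(1 − 0.00944) = 1.01.

1.01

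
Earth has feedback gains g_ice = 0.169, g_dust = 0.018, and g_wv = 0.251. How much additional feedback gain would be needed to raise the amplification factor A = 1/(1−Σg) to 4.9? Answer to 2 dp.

0.36

Current total gain = 0.438.
Target gain for A = 4.9: g* = 1 − 1/4.9 = 0.7959.
Additional gain needed = 0.7959 − 0.438 = 0.36.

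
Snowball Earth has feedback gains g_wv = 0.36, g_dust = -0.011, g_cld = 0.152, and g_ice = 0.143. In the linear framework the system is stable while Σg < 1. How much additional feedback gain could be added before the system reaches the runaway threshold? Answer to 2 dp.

Current total gain = 0.36 − 0.011 + 0.152 + 0.143 = 0.644.
Margin to runaway = 1 − 0.644 = 0.36.

0.36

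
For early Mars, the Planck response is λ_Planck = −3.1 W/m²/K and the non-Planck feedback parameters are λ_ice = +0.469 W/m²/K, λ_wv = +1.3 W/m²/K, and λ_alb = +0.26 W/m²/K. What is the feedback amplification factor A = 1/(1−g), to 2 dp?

2.89

Convert to gains: g_ice = 0.469/3.1 = 0.1513; g_wv = 1.3/3.1 = 0.4194; g_alb = 0.26/3.1 = 0.08387.
Total gain g = 0.65457.
A = 1/(1 − 0.65457) = 2.89.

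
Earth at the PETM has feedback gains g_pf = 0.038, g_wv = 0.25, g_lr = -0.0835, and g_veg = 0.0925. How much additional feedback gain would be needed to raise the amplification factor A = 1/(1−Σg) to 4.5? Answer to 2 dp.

0.48

Current total gain = 0.297.
Target gain for A = 4.5: g* = 1 − 1/4.5 = 0.7778.
Additional gain needed = 0.7778 − 0.297 = 0.48.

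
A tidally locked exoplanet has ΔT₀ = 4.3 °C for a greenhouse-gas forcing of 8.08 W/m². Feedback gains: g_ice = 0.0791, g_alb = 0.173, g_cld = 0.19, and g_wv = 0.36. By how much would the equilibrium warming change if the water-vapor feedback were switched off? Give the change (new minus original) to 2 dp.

-14.02 °C

Original: g = 0.8021, ΔT = 4.3/(1−0.8021) = 21.7281 °C.
Without water-vapor: g' = 0.4421, ΔT' = 4.3/(1−0.4421) = 7.7075 °C.
Change = 7.7075 − 21.7281 = -14.02 °C.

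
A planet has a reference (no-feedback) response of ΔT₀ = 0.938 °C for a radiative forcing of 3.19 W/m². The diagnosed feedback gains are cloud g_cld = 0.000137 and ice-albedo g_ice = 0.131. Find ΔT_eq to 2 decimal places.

Total gain g = 0.000137 + 0.131 = 0.131137.
Amplification A = 1/(1 − 0.131137) = 1.151.
ΔT = 0.938 × 1.151 = 1.08 °C.

1.08 °C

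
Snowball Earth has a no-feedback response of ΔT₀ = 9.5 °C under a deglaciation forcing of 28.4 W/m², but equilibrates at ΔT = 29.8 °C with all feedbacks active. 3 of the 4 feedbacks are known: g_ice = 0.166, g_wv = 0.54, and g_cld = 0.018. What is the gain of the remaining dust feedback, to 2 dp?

-0.04

Amplification A = ΔT/ΔT₀ = 29.8/9.5 = 3.137.
Total gain g = 1 − 1/A = 1 − 1/3.137 = 0.6812.
Known gains sum to 0.166 + 0.54 + 0.018 = 0.724.
g_dust = 0.6812 − 0.724 = -0.04.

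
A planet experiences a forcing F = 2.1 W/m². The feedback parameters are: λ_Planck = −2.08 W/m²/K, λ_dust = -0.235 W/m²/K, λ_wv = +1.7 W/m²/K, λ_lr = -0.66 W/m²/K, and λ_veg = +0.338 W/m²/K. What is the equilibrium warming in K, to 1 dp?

Net feedback parameter λ = (−2.08) + (-0.235) + (+1.7) + (-0.66) + (+0.338) = -0.937 W/m²/K.
ΔT = −F/λ = −2.1/(-0.937) = 2.2 K.

2.2 K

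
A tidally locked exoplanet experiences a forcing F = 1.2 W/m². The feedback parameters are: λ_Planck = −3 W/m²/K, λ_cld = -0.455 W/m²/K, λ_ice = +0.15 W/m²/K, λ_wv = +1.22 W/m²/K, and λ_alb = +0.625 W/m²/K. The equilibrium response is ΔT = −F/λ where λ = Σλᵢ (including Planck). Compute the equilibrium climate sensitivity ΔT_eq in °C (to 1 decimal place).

Net feedback parameter λ = (−3) + (-0.455) + (+0.15) + (+1.22) + (+0.625) = -1.46 W/m²/K.
ΔT = −F/λ = −1.2/(-1.46) = 0.8 °C.

0.8 °C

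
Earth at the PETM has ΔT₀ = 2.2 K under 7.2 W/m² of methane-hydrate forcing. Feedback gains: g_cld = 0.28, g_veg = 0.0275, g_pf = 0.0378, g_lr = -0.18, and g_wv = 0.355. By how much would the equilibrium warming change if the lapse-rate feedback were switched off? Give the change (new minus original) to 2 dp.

Original: g = 0.5203, ΔT = 2.2/(1−0.5203) = 4.5862 K.
Without lapse-rate: g' = 0.7003, ΔT' = 2.2/(1−0.7003) = 7.3407 K.
Change = 7.3407 − 4.5862 = 2.75 K.

2.75 K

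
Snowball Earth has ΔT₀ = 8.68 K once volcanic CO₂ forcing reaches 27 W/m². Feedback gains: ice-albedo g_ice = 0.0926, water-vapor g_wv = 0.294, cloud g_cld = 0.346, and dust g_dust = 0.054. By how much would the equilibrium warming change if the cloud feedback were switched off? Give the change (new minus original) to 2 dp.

Original: g = 0.7866, ΔT = 8.68/(1−0.7866) = 40.6748 K.
Without cloud: g' = 0.4406, ΔT' = 8.68/(1−0.4406) = 15.5166 K.
Change = 15.5166 − 40.6748 = -25.16 K.

-25.16 K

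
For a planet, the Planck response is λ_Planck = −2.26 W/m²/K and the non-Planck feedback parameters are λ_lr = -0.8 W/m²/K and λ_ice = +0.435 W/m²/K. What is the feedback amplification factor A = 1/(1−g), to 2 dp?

Convert to gains: g_lr = -0.8/2.26 = -0.354; g_ice = 0.435/2.26 = 0.1925.
Total gain g = -0.1615.
A = 1/(1 + 0.1615) = 0.86.

0.86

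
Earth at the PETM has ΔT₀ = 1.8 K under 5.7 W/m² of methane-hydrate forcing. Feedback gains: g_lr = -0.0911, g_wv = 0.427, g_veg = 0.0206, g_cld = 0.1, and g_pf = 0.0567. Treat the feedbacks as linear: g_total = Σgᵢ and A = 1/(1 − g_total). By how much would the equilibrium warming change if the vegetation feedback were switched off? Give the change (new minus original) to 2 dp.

-0.15 K

Original: g = 0.5132, ΔT = 1.8/(1−0.5132) = 3.6976 K.
Without vegetation: g' = 0.4926, ΔT' = 1.8/(1−0.4926) = 3.5475 K.
Change = 3.5475 − 3.6976 = -0.15 K.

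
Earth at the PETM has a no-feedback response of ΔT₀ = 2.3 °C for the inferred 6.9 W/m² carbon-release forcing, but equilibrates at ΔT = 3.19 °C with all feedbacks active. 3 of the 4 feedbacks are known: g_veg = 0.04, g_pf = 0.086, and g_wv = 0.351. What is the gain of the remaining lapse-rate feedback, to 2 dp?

Amplification A = ΔT/ΔT₀ = 3.19/2.3 = 1.387.
Total gain g = 1 − 1/A = 1 − 1/1.387 = 0.279.
Known gains sum to 0.04 + 0.086 + 0.351 = 0.477.
g_lr = 0.279 − 0.477 = -0.20.

-0.20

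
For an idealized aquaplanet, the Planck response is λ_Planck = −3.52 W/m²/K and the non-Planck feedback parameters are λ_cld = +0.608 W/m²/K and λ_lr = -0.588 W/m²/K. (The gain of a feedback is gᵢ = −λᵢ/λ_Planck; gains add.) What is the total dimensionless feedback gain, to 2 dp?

0.01

Convert to gains: g_cld = 0.608/3.52 = 0.1727; g_lr = -0.588/3.52 = -0.167.
Total gain g = 0.0057.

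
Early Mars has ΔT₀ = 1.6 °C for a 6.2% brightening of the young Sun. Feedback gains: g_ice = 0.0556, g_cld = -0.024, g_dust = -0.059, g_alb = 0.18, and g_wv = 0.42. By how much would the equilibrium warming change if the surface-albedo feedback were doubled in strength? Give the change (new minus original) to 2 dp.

Original: g = 0.5726, ΔT = 1.6/(1−0.5726) = 3.7436 °C.
With doubled surface-albedo: g' = 0.7526, ΔT' = 1.6/(1−0.7526) = 6.4673 °C.
Change = 6.4673 − 3.7436 = 2.72 °C.

2.72 °C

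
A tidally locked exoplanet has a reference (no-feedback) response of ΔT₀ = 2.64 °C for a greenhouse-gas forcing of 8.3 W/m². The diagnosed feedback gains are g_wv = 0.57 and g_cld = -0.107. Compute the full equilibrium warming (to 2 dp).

4.92 °C

Total gain g = 0.57 − 0.107 = 0.463.
Amplification A = 1/(1 − 0.463) = 1.862.
ΔT = 2.64 × 1.862 = 4.92 °C.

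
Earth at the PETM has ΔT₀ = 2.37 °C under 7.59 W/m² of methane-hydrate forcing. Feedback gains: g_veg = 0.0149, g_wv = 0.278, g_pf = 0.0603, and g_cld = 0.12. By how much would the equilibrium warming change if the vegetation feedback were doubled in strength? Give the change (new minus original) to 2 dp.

Original: g = 0.4732, ΔT = 2.37/(1−0.4732) = 4.4989 °C.
With doubled vegetation: g' = 0.4881, ΔT' = 2.37/(1−0.4881) = 4.6298 °C.
Change = 4.6298 − 4.4989 = 0.13 °C.

0.13 °C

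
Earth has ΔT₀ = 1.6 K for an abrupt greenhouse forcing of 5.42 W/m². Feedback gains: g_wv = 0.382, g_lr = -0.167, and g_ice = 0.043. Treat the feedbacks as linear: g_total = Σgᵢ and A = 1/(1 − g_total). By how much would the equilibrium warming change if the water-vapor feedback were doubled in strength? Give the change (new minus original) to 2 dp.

Original: g = 0.258, ΔT = 1.6/(1−0.258) = 2.1563 K.
With doubled water-vapor: g' = 0.64, ΔT' = 1.6/(1−0.64) = 4.4444 K.
Change = 4.4444 − 2.1563 = 2.29 K.

2.29 K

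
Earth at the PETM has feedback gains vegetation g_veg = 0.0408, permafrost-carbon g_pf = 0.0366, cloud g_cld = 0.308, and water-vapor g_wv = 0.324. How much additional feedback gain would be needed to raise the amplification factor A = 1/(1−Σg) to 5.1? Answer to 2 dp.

0.09

Current total gain = 0.7094.
Target gain for A = 5.1: g* = 1 − 1/5.1 = 0.8039.
Additional gain needed = 0.8039 − 0.7094 = 0.09.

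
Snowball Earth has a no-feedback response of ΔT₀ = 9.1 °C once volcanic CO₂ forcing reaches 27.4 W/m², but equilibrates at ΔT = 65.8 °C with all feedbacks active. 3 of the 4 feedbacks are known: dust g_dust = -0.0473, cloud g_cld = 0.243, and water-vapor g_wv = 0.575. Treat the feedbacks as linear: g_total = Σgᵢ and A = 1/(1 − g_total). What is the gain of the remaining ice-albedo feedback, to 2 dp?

Amplification A = ΔT/ΔT₀ = 65.8/9.1 = 7.231.
Total gain g = 1 − 1/A = 1 − 1/7.231 = 0.8617.
Known gains sum to -0.0473 + 0.243 + 0.575 = 0.7707.
g_ice = 0.8617 − 0.7707 = 0.09.

0.09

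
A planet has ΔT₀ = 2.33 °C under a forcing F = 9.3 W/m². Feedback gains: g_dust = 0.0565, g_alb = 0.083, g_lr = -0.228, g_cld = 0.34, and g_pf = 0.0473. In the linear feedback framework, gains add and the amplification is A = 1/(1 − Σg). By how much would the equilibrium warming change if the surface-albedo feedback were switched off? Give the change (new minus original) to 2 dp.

-0.35 °C

Original: g = 0.2988, ΔT = 2.33/(1−0.2988) = 3.3229 °C.
Without surface-albedo: g' = 0.2158, ΔT' = 2.33/(1−0.2158) = 2.9712 °C.
Change = 2.9712 − 3.3229 = -0.35 °C.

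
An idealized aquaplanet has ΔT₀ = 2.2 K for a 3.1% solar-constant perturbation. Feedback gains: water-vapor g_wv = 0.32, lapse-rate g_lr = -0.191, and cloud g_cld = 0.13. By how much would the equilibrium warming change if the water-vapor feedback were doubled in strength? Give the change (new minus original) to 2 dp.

Original: g = 0.259, ΔT = 2.2/(1−0.259) = 2.9690 K.
With doubled water-vapor: g' = 0.579, ΔT' = 2.2/(1−0.579) = 5.2257 K.
Change = 5.2257 − 2.9690 = 2.26 K.

2.26 K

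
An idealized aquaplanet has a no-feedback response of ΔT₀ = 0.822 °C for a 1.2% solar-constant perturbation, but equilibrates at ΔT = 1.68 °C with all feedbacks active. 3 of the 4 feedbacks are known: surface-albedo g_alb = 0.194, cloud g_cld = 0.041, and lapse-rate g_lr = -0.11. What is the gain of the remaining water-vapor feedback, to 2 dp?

Amplification A = ΔT/ΔT₀ = 1.68/0.822 = 2.044.
Total gain g = 1 − 1/A = 1 − 1/2.044 = 0.5108.
Known gains sum to 0.194 + 0.041 − 0.11 = 0.125.
g_wv = 0.5108 − 0.125 = 0.39.

0.39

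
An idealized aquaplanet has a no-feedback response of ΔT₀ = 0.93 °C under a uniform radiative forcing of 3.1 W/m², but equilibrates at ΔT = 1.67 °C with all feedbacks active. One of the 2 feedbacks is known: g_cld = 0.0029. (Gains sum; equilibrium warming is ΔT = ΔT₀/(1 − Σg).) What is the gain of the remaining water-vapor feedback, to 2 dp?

Amplification A = ΔT/ΔT₀ = 1.67/0.93 = 1.796.
Total gain g = 1 − 1/A = 1 − 1/1.796 = 0.4432.
The known gain is 0.0029.
g_wv = 0.4432 − 0.0029 = 0.44.

0.44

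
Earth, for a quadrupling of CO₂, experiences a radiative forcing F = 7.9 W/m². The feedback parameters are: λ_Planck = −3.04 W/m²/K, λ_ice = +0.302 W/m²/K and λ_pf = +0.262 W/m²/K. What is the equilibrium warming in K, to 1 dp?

3.2 K

Net feedback parameter λ = (−3.04) + (+0.302) + (+0.262) = -2.476 W/m²/K.
ΔT = −F/λ = −7.9/(-2.476) = 3.2 K.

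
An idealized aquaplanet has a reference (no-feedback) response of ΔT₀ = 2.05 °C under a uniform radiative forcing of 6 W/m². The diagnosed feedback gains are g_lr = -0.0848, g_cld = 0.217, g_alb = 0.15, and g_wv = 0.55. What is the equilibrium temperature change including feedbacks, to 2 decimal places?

12.22 °C

Total gain g = -0.0848 + 0.217 + 0.15 + 0.55 = 0.8322.
Amplification A = 1/(1 − 0.8322) = 5.959.
ΔT = 2.05 × 5.959 = 12.22 °C.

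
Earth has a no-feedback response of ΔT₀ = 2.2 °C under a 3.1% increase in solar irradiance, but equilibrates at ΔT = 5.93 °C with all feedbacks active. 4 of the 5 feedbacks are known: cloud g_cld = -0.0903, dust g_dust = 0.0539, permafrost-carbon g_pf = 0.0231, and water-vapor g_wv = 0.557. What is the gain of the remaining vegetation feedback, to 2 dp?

0.09

Amplification A = ΔT/ΔT₀ = 5.93/2.2 = 2.695.
Total gain g = 1 − 1/A = 1 − 1/2.695 = 0.6289.
Known gains sum to -0.0903 + 0.0539 + 0.0231 + 0.557 = 0.5437.
g_veg = 0.6289 − 0.5437 = 0.09.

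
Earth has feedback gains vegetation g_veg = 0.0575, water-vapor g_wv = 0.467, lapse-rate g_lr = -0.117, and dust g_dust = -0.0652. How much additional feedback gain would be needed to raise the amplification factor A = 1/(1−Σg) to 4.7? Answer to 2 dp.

0.44

Current total gain = 0.3423.
Target gain for A = 4.7: g* = 1 − 1/4.7 = 0.7872.
Additional gain needed = 0.7872 − 0.3423 = 0.44.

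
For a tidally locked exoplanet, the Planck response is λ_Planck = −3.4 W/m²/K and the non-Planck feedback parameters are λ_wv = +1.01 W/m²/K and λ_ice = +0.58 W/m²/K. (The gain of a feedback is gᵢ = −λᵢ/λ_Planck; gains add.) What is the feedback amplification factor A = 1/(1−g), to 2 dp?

1.88

Convert to gains: g_wv = 1.01/3.4 = 0.2971; g_ice = 0.58/3.4 = 0.1706.
Total gain g = 0.4677.
A = 1/(1 − 0.4677) = 1.88.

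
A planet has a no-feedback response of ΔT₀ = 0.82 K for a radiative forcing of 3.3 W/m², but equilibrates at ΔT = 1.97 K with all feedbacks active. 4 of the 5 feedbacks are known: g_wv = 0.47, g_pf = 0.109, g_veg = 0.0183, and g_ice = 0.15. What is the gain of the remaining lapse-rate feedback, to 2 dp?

-0.16

Amplification A = ΔT/ΔT₀ = 1.97/0.82 = 2.402.
Total gain g = 1 − 1/A = 1 − 1/2.402 = 0.5837.
Known gains sum to 0.47 + 0.109 + 0.0183 + 0.15 = 0.7473.
g_lr = 0.5837 − 0.7473 = -0.16.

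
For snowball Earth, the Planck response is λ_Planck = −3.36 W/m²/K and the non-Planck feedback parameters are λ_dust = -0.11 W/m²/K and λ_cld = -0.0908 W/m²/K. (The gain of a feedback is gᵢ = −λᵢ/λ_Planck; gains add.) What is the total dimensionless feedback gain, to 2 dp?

Convert to gains: g_dust = -0.11/3.36 = -0.03274; g_cld = -0.0908/3.36 = -0.02702.
Total gain g = -0.05976.

-0.06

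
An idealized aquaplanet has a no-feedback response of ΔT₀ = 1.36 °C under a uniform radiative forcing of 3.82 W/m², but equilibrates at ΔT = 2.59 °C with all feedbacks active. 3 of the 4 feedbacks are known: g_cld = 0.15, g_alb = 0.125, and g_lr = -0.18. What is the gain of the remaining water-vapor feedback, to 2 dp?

0.38

Amplification A = ΔT/ΔT₀ = 2.59/1.36 = 1.904.
Total gain g = 1 − 1/A = 1 − 1/1.904 = 0.4748.
Known gains sum to 0.15 + 0.125 − 0.18 = 0.095.
g_wv = 0.4748 − 0.095 = 0.38.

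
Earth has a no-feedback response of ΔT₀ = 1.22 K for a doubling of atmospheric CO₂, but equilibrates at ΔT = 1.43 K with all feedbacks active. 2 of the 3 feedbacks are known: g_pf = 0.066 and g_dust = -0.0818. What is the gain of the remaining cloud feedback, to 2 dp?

Amplification A = ΔT/ΔT₀ = 1.43/1.22 = 1.172.
Total gain g = 1 − 1/A = 1 − 1/1.172 = 0.1468.
Known gains sum to 0.066 − 0.0818 = -0.0158.
g_cld = 0.1468 + 0.0158 = 0.16.

0.16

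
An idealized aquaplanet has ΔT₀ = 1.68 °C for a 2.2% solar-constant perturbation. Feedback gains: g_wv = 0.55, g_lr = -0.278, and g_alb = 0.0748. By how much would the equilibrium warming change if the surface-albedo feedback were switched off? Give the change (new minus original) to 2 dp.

Original: g = 0.3468, ΔT = 1.68/(1−0.3468) = 2.5720 °C.
Without surface-albedo: g' = 0.272, ΔT' = 1.68/(1−0.272) = 2.3077 °C.
Change = 2.3077 − 2.5720 = -0.26 °C.

-0.26 °C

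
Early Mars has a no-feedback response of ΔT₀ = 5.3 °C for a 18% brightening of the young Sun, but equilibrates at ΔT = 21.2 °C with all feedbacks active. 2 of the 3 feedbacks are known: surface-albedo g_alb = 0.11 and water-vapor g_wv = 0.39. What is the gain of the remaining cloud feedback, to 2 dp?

Amplification A = ΔT/ΔT₀ = 21.2/5.3 = 4.
Total gain g = 1 − 1/A = 1 − 1/4 = 0.75.
Known gains sum to 0.11 + 0.39 = 0.5.
g_cld = 0.75 − 0.5 = 0.25.

0.25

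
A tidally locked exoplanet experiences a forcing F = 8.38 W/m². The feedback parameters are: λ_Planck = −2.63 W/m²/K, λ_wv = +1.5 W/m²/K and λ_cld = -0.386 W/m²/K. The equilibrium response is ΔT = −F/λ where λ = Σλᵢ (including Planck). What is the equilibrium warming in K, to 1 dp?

5.5 K

Net feedback parameter λ = (−2.63) + (+1.5) + (-0.386) = -1.516 W/m²/K.
ΔT = −F/λ = −8.38/(-1.516) = 5.5 K.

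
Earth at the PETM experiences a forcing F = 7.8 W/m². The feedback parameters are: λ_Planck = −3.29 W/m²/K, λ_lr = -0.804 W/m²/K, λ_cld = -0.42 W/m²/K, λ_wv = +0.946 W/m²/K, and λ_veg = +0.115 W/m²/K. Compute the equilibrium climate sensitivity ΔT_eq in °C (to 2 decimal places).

2.26 °C

Net feedback parameter λ = (−3.29) + (-0.804) + (-0.42) + (+0.946) + (+0.115) = -3.453 W/m²/K.
ΔT = −F/λ = −7.8/(-3.453) = 2.26 °C.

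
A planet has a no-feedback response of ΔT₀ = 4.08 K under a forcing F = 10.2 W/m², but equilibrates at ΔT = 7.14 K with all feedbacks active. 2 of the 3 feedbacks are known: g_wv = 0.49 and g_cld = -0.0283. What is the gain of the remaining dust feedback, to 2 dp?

-0.03

Amplification A = ΔT/ΔT₀ = 7.14/4.08 = 1.75.
Total gain g = 1 − 1/A = 1 − 1/1.75 = 0.4286.
Known gains sum to 0.49 − 0.0283 = 0.4617.
g_dust = 0.4286 − 0.4617 = -0.03.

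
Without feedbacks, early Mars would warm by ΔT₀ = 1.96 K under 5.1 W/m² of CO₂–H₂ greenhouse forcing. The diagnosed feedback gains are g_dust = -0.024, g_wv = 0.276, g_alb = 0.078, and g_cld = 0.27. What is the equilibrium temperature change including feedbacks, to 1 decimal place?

Total gain g = -0.024 + 0.276 + 0.078 + 0.27 = 0.6.
Amplification A = 1/(1 − 0.6) = 2.5.
ΔT = 1.96 × 2.5 = 4.9 K.

4.9 K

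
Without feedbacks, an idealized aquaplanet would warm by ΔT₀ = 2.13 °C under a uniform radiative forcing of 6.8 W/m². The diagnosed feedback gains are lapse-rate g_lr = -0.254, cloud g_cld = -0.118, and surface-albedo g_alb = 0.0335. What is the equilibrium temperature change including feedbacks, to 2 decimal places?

Total gain g = -0.254 − 0.118 + 0.0335 = -0.3385.
Amplification A = 1/(1 + 0.3385) = 0.7471.
ΔT = 2.13 × 0.7471 = 1.59 °C.

1.59 °C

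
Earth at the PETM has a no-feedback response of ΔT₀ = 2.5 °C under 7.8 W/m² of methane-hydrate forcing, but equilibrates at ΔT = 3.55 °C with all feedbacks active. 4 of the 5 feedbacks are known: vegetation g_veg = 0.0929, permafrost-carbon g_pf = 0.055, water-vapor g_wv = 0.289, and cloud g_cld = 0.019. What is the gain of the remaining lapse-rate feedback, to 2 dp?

Amplification A = ΔT/ΔT₀ = 3.55/2.5 = 1.42.
Total gain g = 1 − 1/A = 1 − 1/1.42 = 0.2958.
Known gains sum to 0.0929 + 0.055 + 0.289 + 0.019 = 0.4559.
g_lr = 0.2958 − 0.4559 = -0.16.

-0.16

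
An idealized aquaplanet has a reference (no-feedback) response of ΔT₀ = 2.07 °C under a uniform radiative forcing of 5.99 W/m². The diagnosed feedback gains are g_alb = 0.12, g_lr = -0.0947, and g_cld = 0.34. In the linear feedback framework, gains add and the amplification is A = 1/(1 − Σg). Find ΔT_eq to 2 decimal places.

3.26 °C

Total gain g = 0.12 − 0.0947 + 0.34 = 0.3653.
Amplification A = 1/(1 − 0.3653) = 1.576.
ΔT = 2.07 × 1.576 = 3.26 °C.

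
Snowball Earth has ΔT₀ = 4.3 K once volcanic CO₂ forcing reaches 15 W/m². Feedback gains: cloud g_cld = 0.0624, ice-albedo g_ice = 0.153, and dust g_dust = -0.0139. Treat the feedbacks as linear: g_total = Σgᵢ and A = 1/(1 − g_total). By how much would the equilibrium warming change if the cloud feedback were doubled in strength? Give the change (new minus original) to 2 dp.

0.46 K

Original: g = 0.2015, ΔT = 4.3/(1−0.2015) = 5.3851 K.
With doubled cloud: g' = 0.2639, ΔT' = 4.3/(1−0.2639) = 5.8416 K.
Change = 5.8416 − 5.3851 = 0.46 K.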